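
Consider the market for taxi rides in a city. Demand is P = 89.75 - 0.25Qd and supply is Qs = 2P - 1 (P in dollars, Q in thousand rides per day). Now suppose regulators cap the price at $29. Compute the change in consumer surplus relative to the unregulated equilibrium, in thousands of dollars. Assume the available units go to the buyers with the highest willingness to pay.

1286.5

Rearranging demand gives Qd = 359 - 4P. Without the control the market clears where 359 - 4P = 2P - 1, i.e. P* = 60 and Q* = 119.
The ceiling of 29 is below the equilibrium price 60, so it binds.
At P = 29: Qd = 359 - 4·29 = 243 and Qs = 2·29 - 1 = 57.
Consumer surplus without the control is ½ · (89.75 - 60) · 119 = 1770.125.
With the ceiling, 57 units are sold at 29 (assume they go to the highest-value buyers). The demand price at Q = 57 is 75.5, so CS = ½ · [(89.75 - 29) + (75.5 - 29)] · 57 = 3056.625.
Change in consumer surplus = 3056.625 - 1770.125 = 1286.5.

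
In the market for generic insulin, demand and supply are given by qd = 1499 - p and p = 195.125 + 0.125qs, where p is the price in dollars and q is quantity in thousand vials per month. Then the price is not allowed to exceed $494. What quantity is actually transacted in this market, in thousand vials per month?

1159

Rearranging supply gives qs = 8p - 1561. Without the control the market clears where 1499 - p = 8p - 1561, i.e. p* = 340 and q* = 1159.
The ceiling of 494 is above the equilibrium price 340, so it is not binding; the market clears at p* = 340, q* = 1159.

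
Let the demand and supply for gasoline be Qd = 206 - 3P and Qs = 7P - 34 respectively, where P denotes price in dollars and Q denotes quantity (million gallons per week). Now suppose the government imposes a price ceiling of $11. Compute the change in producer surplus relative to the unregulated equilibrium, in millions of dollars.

Setting quantity demanded equal to quantity supplied, 206 - 3P = 7P - 34, gives P* = 24 and Q* = 134.
The ceiling of 11 is below the equilibrium price 24, so it binds.
At P = 11: Qd = 206 - 3·11 = 173 and Qs = 7·11 - 34 = 43.
Producer surplus without the control is ½ · (24 - 34/7) · 134 = 8978/7.
With the ceiling, producers sell 43 units at 11, so PS = ½ · (11 - 34/7) · 43 = 1849/14.
Change in producer surplus = 1849/14 - 8978/7 = -1150.5.

-1150.5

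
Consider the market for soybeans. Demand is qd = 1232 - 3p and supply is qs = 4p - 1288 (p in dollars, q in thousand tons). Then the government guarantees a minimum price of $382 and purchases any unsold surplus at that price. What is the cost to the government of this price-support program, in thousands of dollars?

58828

Setting quantity demanded equal to quantity supplied, 1232 - 3p = 4p - 1288, gives p* = 360 and q* = 152.
Because the floor (382) lies above the market-clearing price, it is binding.
At p = 382: qd = 1232 - 3·382 = 86 and qs = 4·382 - 1288 = 240.
Surplus = qs - qd = 154.
Government expenditure = surplus × support price = 154 × 382 = 58828.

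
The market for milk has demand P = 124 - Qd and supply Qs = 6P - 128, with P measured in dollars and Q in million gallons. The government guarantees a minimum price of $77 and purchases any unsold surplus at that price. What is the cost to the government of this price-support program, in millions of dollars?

Rearranging demand gives Qd = 124 - P. Equilibrium: 124 - P = 6P - 128, so 252 = 7P and P* = 36, Q* = 88.
The floor of 77 is above the equilibrium price 36, so it binds.
At P = 77: Qd = 124 - 77 = 47 and Qs = 6·77 - 128 = 334.
Surplus = Qs - Qd = 287.
Government expenditure = surplus × support price = 287 × 77 = 22099.

22099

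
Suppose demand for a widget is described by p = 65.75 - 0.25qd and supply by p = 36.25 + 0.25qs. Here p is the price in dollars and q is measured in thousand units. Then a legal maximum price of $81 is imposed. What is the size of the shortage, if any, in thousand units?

Rearranging demand gives qd = 263 - 4p; rearranging supply gives qs = 4p - 145. Without the control the market clears where 263 - 4p = 4p - 145, i.e. p* = 51 and q* = 59.
Since 81 is above p* = 51, the ceiling does not bind and the free-market outcome prevails.
Since the control does not bind, there is no shortage.

0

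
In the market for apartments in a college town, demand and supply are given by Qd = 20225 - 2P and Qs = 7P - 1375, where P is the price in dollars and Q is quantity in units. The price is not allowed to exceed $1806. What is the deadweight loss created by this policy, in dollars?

Equilibrium: 20225 - 2P = 7P - 1375, so 21600 = 9P and P* = 2400, Q* = 15425.
Since 1806 < 2400, the ceiling is binding.
At P = 1806: Qd = 20225 - 2·1806 = 16613 and Qs = 7·1806 - 1375 = 11267.
Quantity traded falls to 11267. At Q = 11267 the demand price is (20225 - 11267)/2 = 4479 and the supply price is (1375 + 11267)/7 = 1806.
Deadweight loss = ½ · (4479 - 1806) · (15425 - 11267) = ½ · 2673 · 4158 = 5557167.

5557167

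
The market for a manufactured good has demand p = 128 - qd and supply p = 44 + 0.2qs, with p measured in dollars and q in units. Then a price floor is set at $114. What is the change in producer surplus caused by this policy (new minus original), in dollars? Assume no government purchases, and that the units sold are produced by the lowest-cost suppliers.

470.4

Rearranging demand gives qd = 128 - p; rearranging supply gives qs = 5p - 220. Without the control the market clears where 128 - p = 5p - 220, i.e. p* = 58 and q* = 70.
The floor of 114 is above the equilibrium price 58, so it binds.
At p = 114: qd = 128 - 114 = 14 and qs = 5·114 - 220 = 350.
Producer surplus without the control is ½ · (58 - 44) · 70 = 490.
With the floor, 14 units are sold at 114. The supply price at q = 14 is 46.8, so PS = ½ · [(114 - 44) + (114 - 46.8)] · 14 = 960.4.
Change in producer surplus = 960.4 - 490 = 470.4.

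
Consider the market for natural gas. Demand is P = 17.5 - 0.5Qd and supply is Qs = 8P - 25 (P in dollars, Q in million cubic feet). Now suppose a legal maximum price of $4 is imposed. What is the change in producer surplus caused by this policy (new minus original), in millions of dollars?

-30

Rearranging demand gives Qd = 35 - 2P. Setting quantity demanded equal to quantity supplied, 35 - 2P = 8P - 25, gives P* = 6 and Q* = 23.
Since 4 < 6, the ceiling is binding.
At P = 4: Qd = 35 - 2·4 = 27 and Qs = 8·4 - 25 = 7.
Producer surplus without the control is ½ · (6 - 3.125) · 23 = 33.0625.
With the ceiling, producers sell 7 units at 4, so PS = ½ · (4 - 3.125) · 7 = 3.0625.
Change in producer surplus = 3.0625 - 33.0625 = -30.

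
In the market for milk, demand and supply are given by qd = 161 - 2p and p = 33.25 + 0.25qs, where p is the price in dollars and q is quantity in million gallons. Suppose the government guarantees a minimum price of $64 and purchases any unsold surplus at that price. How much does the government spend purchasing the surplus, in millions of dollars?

5760

Rearranging supply gives qs = 4p - 133. In a free market, 161 - 2p = 4p - 133 gives the equilibrium p* = 49, q* = 63.
The floor of 64 is above the equilibrium price 49, so it binds.
At p = 64: qd = 161 - 2·64 = 33 and qs = 4·64 - 133 = 123.
Surplus = qs - qd = 90.
Government expenditure = surplus × support price = 90 × 64 = 5760.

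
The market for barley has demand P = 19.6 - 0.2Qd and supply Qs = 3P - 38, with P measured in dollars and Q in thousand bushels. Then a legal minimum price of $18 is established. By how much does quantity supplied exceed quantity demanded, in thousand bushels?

8

Rearranging demand gives Qd = 98 - 5P. Without the control the market clears where 98 - 5P = 3P - 38, i.e. P* = 17 and Q* = 13.
The floor of 18 is above the equilibrium price 17, so it binds.
At P = 18: Qd = 98 - 5·18 = 8 and Qs = 3·18 - 38 = 16.
Surplus = Qs - Qd = 16 - 8 = 8.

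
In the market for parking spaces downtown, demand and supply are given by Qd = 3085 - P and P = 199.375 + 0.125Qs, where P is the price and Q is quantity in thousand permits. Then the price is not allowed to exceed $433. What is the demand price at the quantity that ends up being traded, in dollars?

1216

Rearranging supply gives Qs = 8P - 1595. Without the control the market clears where 3085 - P = 8P - 1595, i.e. P* = 520 and Q* = 2565.
Because the ceiling (433) lies below the market-clearing price, it is binding.
At P = 433: Qd = 3085 - 433 = 2652 and Qs = 8·433 - 1595 = 1869.
Only 1869 units reach the market. On the demand curve, the marginal buyer's willingness to pay at Q = 1869 is (3085 - 1869) = 1216.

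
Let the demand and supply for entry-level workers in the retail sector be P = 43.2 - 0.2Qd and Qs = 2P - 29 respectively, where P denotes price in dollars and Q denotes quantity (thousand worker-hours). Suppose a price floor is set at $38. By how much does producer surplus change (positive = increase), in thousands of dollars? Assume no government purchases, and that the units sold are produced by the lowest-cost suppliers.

21.75

Rearranging demand gives Qd = 216 - 5P. Setting quantity demanded equal to quantity supplied, 216 - 5P = 2P - 29, gives P* = 35 and Q* = 41.
The floor of 38 is above the equilibrium price 35, so it binds.
At P = 38: Qd = 216 - 5·38 = 26 and Qs = 2·38 - 29 = 47.
Producer surplus without the control is ½ · (35 - 14.5) · 41 = 420.25.
With the floor, 26 units are sold at 38. The supply price at Q = 26 is 27.5, so PS = ½ · [(38 - 14.5) + (38 - 27.5)] · 26 = 442.
Change in producer surplus = 442 - 420.25 = 21.75.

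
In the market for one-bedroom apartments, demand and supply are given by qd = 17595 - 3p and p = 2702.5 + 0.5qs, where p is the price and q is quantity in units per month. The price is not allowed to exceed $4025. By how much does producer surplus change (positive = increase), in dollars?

-1851500

Rearranging supply gives qs = 2p - 5405. Setting quantity demanded equal to quantity supplied, 17595 - 3p = 2p - 5405, gives p* = 4600 and q* = 3795.
The ceiling of 4025 is below the equilibrium price 4600, so it binds.
At p = 4025: qd = 17595 - 3·4025 = 5520 and qs = 2·4025 - 5405 = 2645.
Producer surplus without the control is ½ · (4600 - 2702.5) · 3795 = 3600506.25.
With the ceiling, producers sell 2645 units at 4025, so PS = ½ · (4025 - 2702.5) · 2645 = 1749006.25.
Change in producer surplus = 1749006.25 - 3600506.25 = -1851500.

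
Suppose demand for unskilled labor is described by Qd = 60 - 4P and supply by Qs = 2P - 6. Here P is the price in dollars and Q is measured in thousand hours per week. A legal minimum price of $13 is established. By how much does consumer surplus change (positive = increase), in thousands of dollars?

In a free market, 60 - 4P = 2P - 6 gives the equilibrium P* = 11, Q* = 16.
The floor of 13 is above the equilibrium price 11, so it binds.
At P = 13: Qd = 60 - 4·13 = 8 and Qs = 2·13 - 6 = 20.
Consumer surplus without the control is ½ · (15 - 11) · 16 = 32.
With the floor, consumers buy 8 units at 13, so CS = ½ · (15 - 13) · 8 = 8.
Change in consumer surplus = 8 - 32 = -24.

-24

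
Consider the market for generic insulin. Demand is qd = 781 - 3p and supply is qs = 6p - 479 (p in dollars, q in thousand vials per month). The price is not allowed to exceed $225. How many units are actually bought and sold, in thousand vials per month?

Setting quantity demanded equal to quantity supplied, 781 - 3p = 6p - 479, gives p* = 140 and q* = 361.
The ceiling of 225 is above the equilibrium price 140, so it is not binding; the market clears at p* = 140, q* = 361.

361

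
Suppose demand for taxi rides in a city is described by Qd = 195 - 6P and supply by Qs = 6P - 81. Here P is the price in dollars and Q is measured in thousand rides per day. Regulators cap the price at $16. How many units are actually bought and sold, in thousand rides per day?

15

Without the control the market clears where 195 - 6P = 6P - 81, i.e. P* = 23 and Q* = 57.
Because the ceiling (16) lies below the market-clearing price, it is binding.
At P = 16: Qd = 195 - 6·16 = 99 and Qs = 6·16 - 81 = 15.
The quantity actually transacted is the short side, supply: 15.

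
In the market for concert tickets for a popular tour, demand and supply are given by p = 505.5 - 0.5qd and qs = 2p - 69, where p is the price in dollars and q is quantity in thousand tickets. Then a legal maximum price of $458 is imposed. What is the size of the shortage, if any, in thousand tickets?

0

Rearranging demand gives qd = 1011 - 2p. Equilibrium: 1011 - 2p = 2p - 69, so 1080 = 4p and p* = 270, q* = 471.
The ceiling of 458 is above the equilibrium price 270, so it is not binding; the market clears at p* = 270, q* = 471.
Since the control does not bind, there is no shortage.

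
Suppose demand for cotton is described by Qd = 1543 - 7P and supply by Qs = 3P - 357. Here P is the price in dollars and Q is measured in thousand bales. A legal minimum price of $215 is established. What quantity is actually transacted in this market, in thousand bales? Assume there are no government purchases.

Equilibrium: 1543 - 7P = 3P - 357, so 1900 = 10P and P* = 190, Q* = 213.
The floor of 215 is above the equilibrium price 190, so it binds.
At P = 215: Qd = 1543 - 7·215 = 38 and Qs = 3·215 - 357 = 288.
The quantity actually transacted is the short side, demand: 38.

38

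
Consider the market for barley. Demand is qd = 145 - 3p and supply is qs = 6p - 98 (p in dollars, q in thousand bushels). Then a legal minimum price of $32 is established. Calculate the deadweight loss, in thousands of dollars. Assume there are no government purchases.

56.25

In a free market, 145 - 3p = 6p - 98 gives the equilibrium p* = 27, q* = 64.
Since 32 > 27, the floor is binding.
At p = 32: qd = 145 - 3·32 = 49 and qs = 6·32 - 98 = 94.
Quantity traded falls to 49. At q = 49 the demand price is (145 - 49)/3 = 32 and the supply price is (98 + 49)/6 = 24.5.
Deadweight loss = ½ · (32 - 24.5) · (64 - 49) = ½ · 7.5 · 15 = 56.25.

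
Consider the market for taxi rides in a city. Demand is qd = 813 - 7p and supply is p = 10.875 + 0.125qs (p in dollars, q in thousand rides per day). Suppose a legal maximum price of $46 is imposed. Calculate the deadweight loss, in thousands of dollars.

Rearranging supply gives qs = 8p - 87. Without the control the market clears where 813 - 7p = 8p - 87, i.e. p* = 60 and q* = 393.
The ceiling of 46 is below the equilibrium price 60, so it binds.
At p = 46: qd = 813 - 7·46 = 491 and qs = 8·46 - 87 = 281.
Quantity traded falls to 281. At q = 281 the demand price is (813 - 281)/7 = 76 and the supply price is (87 + 281)/8 = 46.
Deadweight loss = ½ · (76 - 46) · (393 - 281) = ½ · 30 · 112 = 1680.

1680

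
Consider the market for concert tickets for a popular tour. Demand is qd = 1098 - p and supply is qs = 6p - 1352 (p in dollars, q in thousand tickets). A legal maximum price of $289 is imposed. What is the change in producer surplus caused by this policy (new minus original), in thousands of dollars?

Without the control the market clears where 1098 - p = 6p - 1352, i.e. p* = 350 and q* = 748.
The ceiling of 289 is below the equilibrium price 350, so it binds.
At p = 289: qd = 1098 - 289 = 809 and qs = 6·289 - 1352 = 382.
Producer surplus without the control is ½ · (350 - 676/3) · 748 = 139876/3.
With the ceiling, producers sell 382 units at 289, so PS = ½ · (289 - 676/3) · 382 = 36481/3.
Change in producer surplus = 36481/3 - 139876/3 = -34465.

-34465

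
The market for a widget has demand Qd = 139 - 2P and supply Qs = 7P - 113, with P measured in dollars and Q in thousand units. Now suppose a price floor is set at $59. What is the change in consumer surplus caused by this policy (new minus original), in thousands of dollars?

-1612

In a free market, 139 - 2P = 7P - 113 gives the equilibrium P* = 28, Q* = 83.
Since 59 > 28, the floor is binding.
At P = 59: Qd = 139 - 2·59 = 21 and Qs = 7·59 - 113 = 300.
Consumer surplus without the control is ½ · (69.5 - 28) · 83 = 1722.25.
With the floor, consumers buy 21 units at 59, so CS = ½ · (69.5 - 59) · 21 = 110.25.
Change in consumer surplus = 110.25 - 1722.25 = -1612.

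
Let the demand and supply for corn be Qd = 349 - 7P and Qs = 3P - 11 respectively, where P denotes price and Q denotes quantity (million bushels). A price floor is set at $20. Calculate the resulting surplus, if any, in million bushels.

Without the control the market clears where 349 - 7P = 3P - 11, i.e. P* = 36 and Q* = 97.
The floor of 20 is below the equilibrium price 36, so it is not binding; the market clears at P* = 36, Q* = 97.
Since the control does not bind, there is no surplus.

0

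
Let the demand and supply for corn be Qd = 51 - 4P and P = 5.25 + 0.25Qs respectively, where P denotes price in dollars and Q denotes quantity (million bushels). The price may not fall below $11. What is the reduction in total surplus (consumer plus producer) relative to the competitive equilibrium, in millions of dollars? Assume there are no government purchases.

Rearranging supply gives Qs = 4P - 21. Without the control the market clears where 51 - 4P = 4P - 21, i.e. P* = 9 and Q* = 15.
Because the floor (11) lies above the market-clearing price, it is binding.
At P = 11: Qd = 51 - 4·11 = 7 and Qs = 4·11 - 21 = 23.
Quantity traded falls to 7. At Q = 7 the demand price is (51 - 7)/4 = 11 and the supply price is (21 + 7)/4 = 7.
Deadweight loss = ½ · (11 - 7) · (15 - 7) = ½ · 4 · 8 = 16.

16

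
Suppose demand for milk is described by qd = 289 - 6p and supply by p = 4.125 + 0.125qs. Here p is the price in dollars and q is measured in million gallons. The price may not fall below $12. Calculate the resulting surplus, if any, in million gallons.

0

Rearranging supply gives qs = 8p - 33. Setting quantity demanded equal to quantity supplied, 289 - 6p = 8p - 33, gives p* = 23 and q* = 151.
Since 12 is below p* = 23, the floor does not bind and the free-market outcome prevails.
Since the control does not bind, there is no surplus.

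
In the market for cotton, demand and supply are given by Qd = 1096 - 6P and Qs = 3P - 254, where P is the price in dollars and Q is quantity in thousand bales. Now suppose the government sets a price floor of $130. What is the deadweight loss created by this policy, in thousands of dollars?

0

Without the control the market clears where 1096 - 6P = 3P - 254, i.e. P* = 150 and Q* = 196.
The floor of 130 is below the equilibrium price 150, so it is not binding; the market clears at P* = 150, Q* = 196.
Since the control does not bind, no trades are prevented and deadweight loss is zero.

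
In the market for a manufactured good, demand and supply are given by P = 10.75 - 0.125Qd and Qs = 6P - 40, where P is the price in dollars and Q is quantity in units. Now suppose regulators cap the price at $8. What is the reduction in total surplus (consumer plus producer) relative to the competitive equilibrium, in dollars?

5.25

Rearranging demand gives Qd = 86 - 8P. Setting quantity demanded equal to quantity supplied, 86 - 8P = 6P - 40, gives P* = 9 and Q* = 14.
Because the ceiling (8) lies below the market-clearing price, it is binding.
At P = 8: Qd = 86 - 8·8 = 22 and Qs = 6·8 - 40 = 8.
Quantity traded falls to 8. At Q = 8 the demand price is (86 - 8)/8 = 9.75 and the supply price is (40 + 8)/6 = 8.
Deadweight loss = ½ · (9.75 - 8) · (14 - 8) = ½ · 1.75 · 6 = 5.25.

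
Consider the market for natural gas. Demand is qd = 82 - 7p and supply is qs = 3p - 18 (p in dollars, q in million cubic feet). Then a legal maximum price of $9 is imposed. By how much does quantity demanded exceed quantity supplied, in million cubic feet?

10

Equilibrium: 82 - 7p = 3p - 18, so 100 = 10p and p* = 10, q* = 12.
The ceiling of 9 is below the equilibrium price 10, so it binds.
At p = 9: qd = 82 - 7·9 = 19 and qs = 3·9 - 18 = 9.
Shortage = qd - qs = 19 - 9 = 10.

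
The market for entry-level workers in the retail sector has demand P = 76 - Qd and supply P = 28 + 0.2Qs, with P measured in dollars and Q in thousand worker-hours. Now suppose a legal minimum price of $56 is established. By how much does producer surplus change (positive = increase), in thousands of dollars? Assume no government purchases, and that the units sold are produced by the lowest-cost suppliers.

360

Rearranging demand gives Qd = 76 - P; rearranging supply gives Qs = 5P - 140. Setting quantity demanded equal to quantity supplied, 76 - P = 5P - 140, gives P* = 36 and Q* = 40.
The floor of 56 is above the equilibrium price 36, so it binds.
At P = 56: Qd = 76 - 56 = 20 and Qs = 5·56 - 140 = 140.
Producer surplus without the control is ½ · (36 - 28) · 40 = 160.
With the floor, 20 units are sold at 56. The supply price at Q = 20 is 32, so PS = ½ · [(56 - 28) + (56 - 32)] · 20 = 520.
Change in producer surplus = 520 - 160 = 360.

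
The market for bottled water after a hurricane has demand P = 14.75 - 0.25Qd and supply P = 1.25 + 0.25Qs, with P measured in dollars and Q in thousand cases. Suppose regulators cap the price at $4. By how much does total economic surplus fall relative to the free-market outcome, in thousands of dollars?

64

Rearranging demand gives Qd = 59 - 4P; rearranging supply gives Qs = 4P - 5. Setting quantity demanded equal to quantity supplied, 59 - 4P = 4P - 5, gives P* = 8 and Q* = 27.
Since 4 < 8, the ceiling is binding.
At P = 4: Qd = 59 - 4·4 = 43 and Qs = 4·4 - 5 = 11.
Quantity traded falls to 11. At Q = 11 the demand price is (59 - 11)/4 = 12 and the supply price is (5 + 11)/4 = 4.
Deadweight loss = ½ · (12 - 4) · (27 - 11) = ½ · 8 · 16 = 64.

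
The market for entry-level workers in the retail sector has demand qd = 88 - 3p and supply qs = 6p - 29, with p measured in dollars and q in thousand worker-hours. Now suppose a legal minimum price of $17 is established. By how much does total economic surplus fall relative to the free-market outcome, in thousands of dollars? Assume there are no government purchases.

Equilibrium: 88 - 3p = 6p - 29, so 117 = 9p and p* = 13, q* = 49.
Because the floor (17) lies above the market-clearing price, it is binding.
At p = 17: qd = 88 - 3·17 = 37 and qs = 6·17 - 29 = 73.
Quantity traded falls to 37. At q = 37 the demand price is (88 - 37)/3 = 17 and the supply price is (29 + 37)/6 = 11.
Deadweight loss = ½ · (17 - 11) · (49 - 37) = ½ · 6 · 12 = 36.

36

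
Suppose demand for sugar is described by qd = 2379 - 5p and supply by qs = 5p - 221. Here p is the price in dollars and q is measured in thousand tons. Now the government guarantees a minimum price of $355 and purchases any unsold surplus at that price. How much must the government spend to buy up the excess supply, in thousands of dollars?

337250

Equilibrium: 2379 - 5p = 5p - 221, so 2600 = 10p and p* = 260, q* = 1079.
Since 355 > 260, the floor is binding.
At p = 355: qd = 2379 - 5·355 = 604 and qs = 5·355 - 221 = 1554.
Surplus = qs - qd = 950.
Government expenditure = surplus × support price = 950 × 355 = 337250.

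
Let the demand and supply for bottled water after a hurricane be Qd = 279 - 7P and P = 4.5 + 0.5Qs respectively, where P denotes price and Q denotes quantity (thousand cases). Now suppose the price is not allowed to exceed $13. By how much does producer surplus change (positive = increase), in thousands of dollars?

Rearranging supply gives Qs = 2P - 9. Equilibrium: 279 - 7P = 2P - 9, so 288 = 9P and P* = 32, Q* = 55.
Since 13 < 32, the ceiling is binding.
At P = 13: Qd = 279 - 7·13 = 188 and Qs = 2·13 - 9 = 17.
Producer surplus without the control is ½ · (32 - 4.5) · 55 = 756.25.
With the ceiling, producers sell 17 units at 13, so PS = ½ · (13 - 4.5) · 17 = 72.25.
Change in producer surplus = 72.25 - 756.25 = -684.

-684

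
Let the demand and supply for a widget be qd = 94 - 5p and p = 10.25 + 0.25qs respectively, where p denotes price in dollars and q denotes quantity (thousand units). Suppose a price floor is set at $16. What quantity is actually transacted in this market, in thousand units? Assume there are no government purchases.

14

Rearranging supply gives qs = 4p - 41. Without the control the market clears where 94 - 5p = 4p - 41, i.e. p* = 15 and q* = 19.
Because the floor (16) lies above the market-clearing price, it is binding.
At p = 16: qd = 94 - 5·16 = 14 and qs = 4·16 - 41 = 23.
The quantity actually transacted is the short side, demand: 14.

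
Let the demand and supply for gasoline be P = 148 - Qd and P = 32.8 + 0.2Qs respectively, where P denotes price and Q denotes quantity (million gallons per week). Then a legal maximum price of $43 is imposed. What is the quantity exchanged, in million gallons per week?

Rearranging demand gives Qd = 148 - P; rearranging supply gives Qs = 5P - 164. Without the control the market clears where 148 - P = 5P - 164, i.e. P* = 52 and Q* = 96.
Because the ceiling (43) lies below the market-clearing price, it is binding.
At P = 43: Qd = 148 - 43 = 105 and Qs = 5·43 - 164 = 51.
The quantity actually transacted is the short side, supply: 51.

51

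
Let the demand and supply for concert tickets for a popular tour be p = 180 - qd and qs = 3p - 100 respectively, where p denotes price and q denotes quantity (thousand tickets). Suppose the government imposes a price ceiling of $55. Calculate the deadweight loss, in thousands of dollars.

1350

Rearranging demand gives qd = 180 - p. Equilibrium: 180 - p = 3p - 100, so 280 = 4p and p* = 70, q* = 110.
The ceiling of 55 is below the equilibrium price 70, so it binds.
At p = 55: qd = 180 - 55 = 125 and qs = 3·55 - 100 = 65.
Quantity traded falls to 65. At q = 65 the demand price is 180 - 65 = 115 and the supply price is (100 + 65)/3 = 55.
Deadweight loss = ½ · (115 - 55) · (110 - 65) = ½ · 60 · 45 = 1350.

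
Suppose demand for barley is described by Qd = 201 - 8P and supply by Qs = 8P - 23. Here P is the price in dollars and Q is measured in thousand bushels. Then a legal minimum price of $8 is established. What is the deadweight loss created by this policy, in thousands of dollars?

Equilibrium: 201 - 8P = 8P - 23, so 224 = 16P and P* = 14, Q* = 89.
The floor of 8 is below the equilibrium price 14, so it is not binding; the market clears at P* = 14, Q* = 89.
Since the control does not bind, no trades are prevented and deadweight loss is zero.

0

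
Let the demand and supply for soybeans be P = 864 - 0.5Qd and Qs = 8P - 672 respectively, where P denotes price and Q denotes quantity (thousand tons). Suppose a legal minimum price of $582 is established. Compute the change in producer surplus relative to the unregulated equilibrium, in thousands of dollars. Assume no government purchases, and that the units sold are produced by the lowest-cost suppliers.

163647

Rearranging demand gives Qd = 1728 - 2P. Equilibrium: 1728 - 2P = 8P - 672, so 2400 = 10P and P* = 240, Q* = 1248.
Since 582 > 240, the floor is binding.
At P = 582: Qd = 1728 - 2·582 = 564 and Qs = 8·582 - 672 = 3984.
Producer surplus without the control is ½ · (240 - 84) · 1248 = 97344.
With the floor, 564 units are sold at 582. The supply price at Q = 564 is 154.5, so PS = ½ · [(582 - 84) + (582 - 154.5)] · 564 = 260991.
Change in producer surplus = 260991 - 97344 = 163647.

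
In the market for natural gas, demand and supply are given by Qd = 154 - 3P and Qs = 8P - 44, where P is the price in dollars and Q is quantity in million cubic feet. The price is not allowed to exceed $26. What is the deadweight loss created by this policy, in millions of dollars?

Setting quantity demanded equal to quantity supplied, 154 - 3P = 8P - 44, gives P* = 18 and Q* = 100.
The ceiling of 26 is above the equilibrium price 18, so it is not binding; the market clears at P* = 18, Q* = 100.
Since the control does not bind, no trades are prevented and deadweight loss is zero.

0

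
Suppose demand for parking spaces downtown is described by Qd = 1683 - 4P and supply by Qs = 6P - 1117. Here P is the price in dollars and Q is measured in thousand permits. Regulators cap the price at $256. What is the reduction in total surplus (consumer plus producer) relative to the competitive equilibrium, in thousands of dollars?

Without the control the market clears where 1683 - 4P = 6P - 1117, i.e. P* = 280 and Q* = 563.
Because the ceiling (256) lies below the market-clearing price, it is binding.
At P = 256: Qd = 1683 - 4·256 = 659 and Qs = 6·256 - 1117 = 419.
Quantity traded falls to 419. At Q = 419 the demand price is (1683 - 419)/4 = 316 and the supply price is (1117 + 419)/6 = 256.
Deadweight loss = ½ · (316 - 256) · (563 - 419) = ½ · 60 · 144 = 4320.

4320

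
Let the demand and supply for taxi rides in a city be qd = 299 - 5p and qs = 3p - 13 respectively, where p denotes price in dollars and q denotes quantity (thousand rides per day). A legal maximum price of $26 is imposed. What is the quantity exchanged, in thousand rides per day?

65

Equilibrium: 299 - 5p = 3p - 13, so 312 = 8p and p* = 39, q* = 104.
Because the ceiling (26) lies below the market-clearing price, it is binding.
At p = 26: qd = 299 - 5·26 = 169 and qs = 3·26 - 13 = 65.
The quantity actually transacted is the short side, supply: 65.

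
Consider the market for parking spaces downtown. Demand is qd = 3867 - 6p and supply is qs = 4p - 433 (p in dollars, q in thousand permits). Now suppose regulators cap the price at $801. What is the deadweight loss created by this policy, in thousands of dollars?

Equilibrium: 3867 - 6p = 4p - 433, so 4300 = 10p and p* = 430, q* = 1287.
Since 801 is above p* = 430, the ceiling does not bind and the free-market outcome prevails.
Since the control does not bind, no trades are prevented and deadweight loss is zero.

0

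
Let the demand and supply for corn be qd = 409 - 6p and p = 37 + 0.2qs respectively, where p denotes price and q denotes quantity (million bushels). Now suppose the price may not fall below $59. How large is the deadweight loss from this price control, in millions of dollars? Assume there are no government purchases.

Rearranging supply gives qs = 5p - 185. Equilibrium: 409 - 6p = 5p - 185, so 594 = 11p and p* = 54, q* = 85.
Because the floor (59) lies above the market-clearing price, it is binding.
At p = 59: qd = 409 - 6·59 = 55 and qs = 5·59 - 185 = 110.
Quantity traded falls to 55. At q = 55 the demand price is (409 - 55)/6 = 59 and the supply price is (185 + 55)/5 = 48.
Deadweight loss = ½ · (59 - 48) · (85 - 55) = ½ · 11 · 30 = 165.

165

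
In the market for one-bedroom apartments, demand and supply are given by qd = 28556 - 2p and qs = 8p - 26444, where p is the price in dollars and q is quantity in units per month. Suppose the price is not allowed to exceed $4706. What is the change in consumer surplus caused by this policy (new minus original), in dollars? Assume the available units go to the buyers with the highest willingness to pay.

-1191000

Without the control the market clears where 28556 - 2p = 8p - 26444, i.e. p* = 5500 and q* = 17556.
The ceiling of 4706 is below the equilibrium price 5500, so it binds.
At p = 4706: qd = 28556 - 2·4706 = 19144 and qs = 8·4706 - 26444 = 11204.
Consumer surplus without the control is ½ · (14278 - 5500) · 17556 = 77053284.
With the ceiling, 11204 units are sold at 4706 (assume they go to the highest-value buyers). The demand price at q = 11204 is 8676, so CS = ½ · [(14278 - 4706) + (8676 - 4706)] · 11204 = 75862284.
Change in consumer surplus = 75862284 - 77053284 = -1191000.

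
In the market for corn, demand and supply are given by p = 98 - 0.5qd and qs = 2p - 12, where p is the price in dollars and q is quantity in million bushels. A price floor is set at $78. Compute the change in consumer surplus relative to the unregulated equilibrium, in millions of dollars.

-1716

Rearranging demand gives qd = 196 - 2p. In a free market, 196 - 2p = 2p - 12 gives the equilibrium p* = 52, q* = 92.
Since 78 > 52, the floor is binding.
At p = 78: qd = 196 - 2·78 = 40 and qs = 2·78 - 12 = 144.
Consumer surplus without the control is ½ · (98 - 52) · 92 = 2116.
With the floor, consumers buy 40 units at 78, so CS = ½ · (98 - 78) · 40 = 400.
Change in consumer surplus = 400 - 2116 = -1716.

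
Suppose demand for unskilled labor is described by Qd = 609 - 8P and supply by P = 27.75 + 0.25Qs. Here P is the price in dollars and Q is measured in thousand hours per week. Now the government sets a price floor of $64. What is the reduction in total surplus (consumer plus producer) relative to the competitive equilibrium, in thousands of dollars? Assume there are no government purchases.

192

Rearranging supply gives Qs = 4P - 111. Without the control the market clears where 609 - 8P = 4P - 111, i.e. P* = 60 and Q* = 129.
Because the floor (64) lies above the market-clearing price, it is binding.
At P = 64: Qd = 609 - 8·64 = 97 and Qs = 4·64 - 111 = 145.
Quantity traded falls to 97. At Q = 97 the demand price is (609 - 97)/8 = 64 and the supply price is (111 + 97)/4 = 52.
Deadweight loss = ½ · (64 - 52) · (129 - 97) = ½ · 12 · 32 = 192.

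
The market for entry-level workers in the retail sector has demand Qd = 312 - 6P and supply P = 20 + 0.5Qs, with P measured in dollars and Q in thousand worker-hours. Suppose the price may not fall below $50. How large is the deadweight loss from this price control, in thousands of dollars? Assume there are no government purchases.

432

Rearranging supply gives Qs = 2P - 40. Setting quantity demanded equal to quantity supplied, 312 - 6P = 2P - 40, gives P* = 44 and Q* = 48.
Because the floor (50) lies above the market-clearing price, it is binding.
At P = 50: Qd = 312 - 6·50 = 12 and Qs = 2·50 - 40 = 60.
Quantity traded falls to 12. At Q = 12 the demand price is (312 - 12)/6 = 50 and the supply price is (40 + 12)/2 = 26.
Deadweight loss = ½ · (50 - 26) · (48 - 12) = ½ · 24 · 36 = 432.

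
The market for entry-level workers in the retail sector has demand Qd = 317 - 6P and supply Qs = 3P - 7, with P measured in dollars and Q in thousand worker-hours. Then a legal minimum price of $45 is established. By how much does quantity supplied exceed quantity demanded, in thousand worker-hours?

81

Without the control the market clears where 317 - 6P = 3P - 7, i.e. P* = 36 and Q* = 101.
The floor of 45 is above the equilibrium price 36, so it binds.
At P = 45: Qd = 317 - 6·45 = 47 and Qs = 3·45 - 7 = 128.
Surplus = Qs - Qd = 128 - 47 = 81.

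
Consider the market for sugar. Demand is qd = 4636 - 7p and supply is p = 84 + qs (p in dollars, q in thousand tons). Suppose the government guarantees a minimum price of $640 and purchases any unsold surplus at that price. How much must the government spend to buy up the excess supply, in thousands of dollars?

Rearranging supply gives qs = p - 84. In a free market, 4636 - 7p = p - 84 gives the equilibrium p* = 590, q* = 506.
The floor of 640 is above the equilibrium price 590, so it binds.
At p = 640: qd = 4636 - 7·640 = 156 and qs = 640 - 84 = 556.
Surplus = qs - qd = 400.
Government expenditure = surplus × support price = 400 × 640 = 256000.

256000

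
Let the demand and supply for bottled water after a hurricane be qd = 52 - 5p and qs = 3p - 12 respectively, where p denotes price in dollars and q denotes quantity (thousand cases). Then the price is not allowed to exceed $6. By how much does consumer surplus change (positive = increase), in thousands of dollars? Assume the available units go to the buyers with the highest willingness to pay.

8.4

Without the control the market clears where 52 - 5p = 3p - 12, i.e. p* = 8 and q* = 12.
Because the ceiling (6) lies below the market-clearing price, it is binding.
At p = 6: qd = 52 - 5·6 = 22 and qs = 3·6 - 12 = 6.
Consumer surplus without the control is ½ · (10.4 - 8) · 12 = 14.4.
With the ceiling, 6 units are sold at 6 (assume they go to the highest-value buyers). The demand price at q = 6 is 9.2, so CS = ½ · [(10.4 - 6) + (9.2 - 6)] · 6 = 22.8.
Change in consumer surplus = 22.8 - 14.4 = 8.4.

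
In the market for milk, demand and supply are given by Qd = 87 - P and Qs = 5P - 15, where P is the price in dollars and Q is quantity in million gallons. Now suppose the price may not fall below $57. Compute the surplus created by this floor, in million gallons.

Equilibrium: 87 - P = 5P - 15, so 102 = 6P and P* = 17, Q* = 70.
The floor of 57 is above the equilibrium price 17, so it binds.
At P = 57: Qd = 87 - 57 = 30 and Qs = 5·57 - 15 = 270.
Surplus = Qs - Qd = 270 - 30 = 240.

240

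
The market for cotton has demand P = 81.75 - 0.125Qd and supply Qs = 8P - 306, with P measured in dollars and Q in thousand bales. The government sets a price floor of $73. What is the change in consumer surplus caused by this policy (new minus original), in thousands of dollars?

Rearranging demand gives Qd = 654 - 8P. In a free market, 654 - 8P = 8P - 306 gives the equilibrium P* = 60, Q* = 174.
Because the floor (73) lies above the market-clearing price, it is binding.
At P = 73: Qd = 654 - 8·73 = 70 and Qs = 8·73 - 306 = 278.
Consumer surplus without the control is ½ · (81.75 - 60) · 174 = 1892.25.
With the floor, consumers buy 70 units at 73, so CS = ½ · (81.75 - 73) · 70 = 306.25.
Change in consumer surplus = 306.25 - 1892.25 = -1586.

-1586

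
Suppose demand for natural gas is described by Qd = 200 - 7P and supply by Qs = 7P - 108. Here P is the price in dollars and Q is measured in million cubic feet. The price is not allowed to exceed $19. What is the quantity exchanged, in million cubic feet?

25

In a free market, 200 - 7P = 7P - 108 gives the equilibrium P* = 22, Q* = 46.
Since 19 < 22, the ceiling is binding.
At P = 19: Qd = 200 - 7·19 = 67 and Qs = 7·19 - 108 = 25.
The quantity actually transacted is the short side, supply: 25.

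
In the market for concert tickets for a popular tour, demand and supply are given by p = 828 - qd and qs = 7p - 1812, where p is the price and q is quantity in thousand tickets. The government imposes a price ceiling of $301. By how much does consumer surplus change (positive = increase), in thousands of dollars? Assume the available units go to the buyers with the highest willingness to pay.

Rearranging demand gives qd = 828 - p. Without the control the market clears where 828 - p = 7p - 1812, i.e. p* = 330 and q* = 498.
Because the ceiling (301) lies below the market-clearing price, it is binding.
At p = 301: qd = 828 - 301 = 527 and qs = 7·301 - 1812 = 295.
Consumer surplus without the control is ½ · (828 - 330) · 498 = 124002.
With the ceiling, 295 units are sold at 301 (assume they go to the highest-value buyers). The demand price at q = 295 is 533, so CS = ½ · [(828 - 301) + (533 - 301)] · 295 = 111952.5.
Change in consumer surplus = 111952.5 - 124002 = -12049.5.

-12049.5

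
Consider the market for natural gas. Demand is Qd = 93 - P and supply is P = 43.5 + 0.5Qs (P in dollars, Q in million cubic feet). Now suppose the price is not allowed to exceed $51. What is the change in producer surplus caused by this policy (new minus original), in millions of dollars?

-216

Rearranging supply gives Qs = 2P - 87. Equilibrium: 93 - P = 2P - 87, so 180 = 3P and P* = 60, Q* = 33.
Since 51 < 60, the ceiling is binding.
At P = 51: Qd = 93 - 51 = 42 and Qs = 2·51 - 87 = 15.
Producer surplus without the control is ½ · (60 - 43.5) · 33 = 272.25.
With the ceiling, producers sell 15 units at 51, so PS = ½ · (51 - 43.5) · 15 = 56.25.
Change in producer surplus = 56.25 - 272.25 = -216.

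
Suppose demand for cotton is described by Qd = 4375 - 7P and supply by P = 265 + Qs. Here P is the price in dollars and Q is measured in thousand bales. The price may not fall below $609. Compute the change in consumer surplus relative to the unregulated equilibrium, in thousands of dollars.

-6191.5

Rearranging supply gives Qs = P - 265. Equilibrium: 4375 - 7P = P - 265, so 4640 = 8P and P* = 580, Q* = 315.
Because the floor (609) lies above the market-clearing price, it is binding.
At P = 609: Qd = 4375 - 7·609 = 112 and Qs = 609 - 265 = 344.
Consumer surplus without the control is ½ · (625 - 580) · 315 = 7087.5.
With the floor, consumers buy 112 units at 609, so CS = ½ · (625 - 609) · 112 = 896.
Change in consumer surplus = 896 - 7087.5 = -6191.5.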